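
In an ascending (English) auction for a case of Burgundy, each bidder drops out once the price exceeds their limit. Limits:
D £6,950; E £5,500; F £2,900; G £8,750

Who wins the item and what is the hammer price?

Rule: the price rises until one bidder remains; the winner pays the price at which the last rival dropped out.
Limits ranked: 8,750 (G) > 6,950 (D) > 5,500 (E) > 2,900 (F)
D is the last rival to drop out, at £6,950; G remains and wins at that price.

G wins at £6,950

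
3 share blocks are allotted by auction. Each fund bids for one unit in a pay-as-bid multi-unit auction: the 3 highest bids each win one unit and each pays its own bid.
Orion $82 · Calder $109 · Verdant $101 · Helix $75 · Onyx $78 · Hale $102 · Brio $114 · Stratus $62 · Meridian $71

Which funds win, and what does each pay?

Ordering the bids: 114 (Brio), 109 (Calder), 102 (Hale), 101 (Verdant), 82 (Orion), …
Winners (3 units): Brio, Calder, Hale.
Each winner pays its own bid: Brio $114, Calder $109, Hale $102.

Brio $114, Calder $109, Hale $102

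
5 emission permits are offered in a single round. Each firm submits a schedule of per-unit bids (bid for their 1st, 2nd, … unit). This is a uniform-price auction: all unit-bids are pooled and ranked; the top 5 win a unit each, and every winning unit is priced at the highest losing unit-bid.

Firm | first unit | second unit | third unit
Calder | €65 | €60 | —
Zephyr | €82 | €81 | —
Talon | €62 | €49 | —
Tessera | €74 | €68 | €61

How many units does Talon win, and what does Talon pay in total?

Talon: 0 units, pays €0

Pooled unit-bids ranked (top 5): 82 (Zephyr-1), 81 (Zephyr-2), 74 (Tessera-1), 68 (Tessera-2), 65 (Calder-1)
Highest rejected unit-bid = €62.
Talon wins 0 unit(s) at €62 each.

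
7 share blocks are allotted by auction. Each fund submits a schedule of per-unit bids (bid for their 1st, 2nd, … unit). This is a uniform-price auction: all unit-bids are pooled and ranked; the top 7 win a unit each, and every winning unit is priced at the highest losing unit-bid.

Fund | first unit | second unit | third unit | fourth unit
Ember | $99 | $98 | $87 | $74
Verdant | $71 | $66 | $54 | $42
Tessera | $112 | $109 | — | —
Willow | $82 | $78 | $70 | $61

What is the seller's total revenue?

Total revenue: $518

Pooled unit-bids ranked (top 7): 112 (Tessera-1), 109 (Tessera-2), 99 (Ember-1), 98 (Ember-2), 87 (Ember-3), 82 (Willow-1), 78 (Willow-2)
First bid not allocated: $74.
Allocation: Ember 3, Tessera 2, Willow 2. Every unit priced at $74.
Revenue = 7 × 74 = $518.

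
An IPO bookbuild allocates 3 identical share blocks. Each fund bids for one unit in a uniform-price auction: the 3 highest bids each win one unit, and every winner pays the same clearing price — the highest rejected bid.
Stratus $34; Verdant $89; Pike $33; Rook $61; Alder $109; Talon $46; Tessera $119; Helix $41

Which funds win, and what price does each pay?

Sorting: 119 (Tessera), 109 (Alder), 89 (Verdant), 61 (Rook), 46 (Talon), …
The 3 highest are Tessera, Alder, Verdant.
First losing bid is Rook's $61, which sets the uniform price.

Tessera, Alder, Verdant; each pays $61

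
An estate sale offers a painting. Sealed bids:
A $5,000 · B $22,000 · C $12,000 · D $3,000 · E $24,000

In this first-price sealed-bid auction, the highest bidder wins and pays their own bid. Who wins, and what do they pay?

First-price sealed-bid auction: the highest bidder wins and pays their own bid.
Sorting bids: 24,000 (E) > 22,000 (B) > 12,000 (C) > 5,000 (A) > 3,000 (D)
E is highest → pays own bid, $24,000.

E pays $24,000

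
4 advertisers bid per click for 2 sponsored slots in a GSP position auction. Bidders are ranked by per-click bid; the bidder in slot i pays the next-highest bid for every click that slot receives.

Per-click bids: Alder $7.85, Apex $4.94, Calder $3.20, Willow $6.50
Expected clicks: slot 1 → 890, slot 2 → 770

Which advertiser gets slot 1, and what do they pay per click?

Sorting advertisers: $7.85 (Alder) > $6.50 (Willow) > $4.94 (Apex) > …
Slot 1 goes to the first-ranked bidder, Alder, who pays the next bid down: $6.50/click.

Alder; $6.50 per click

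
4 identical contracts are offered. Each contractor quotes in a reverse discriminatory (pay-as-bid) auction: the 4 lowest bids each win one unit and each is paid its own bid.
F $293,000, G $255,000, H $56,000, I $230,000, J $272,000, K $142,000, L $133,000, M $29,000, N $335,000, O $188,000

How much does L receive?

Ordering the bids: 29,000 (M), 56,000 (H), 133,000 (L), 142,000 (K), 188,000 (O), 230,000 (I), …
The 4 lowest are M, H, L, K.
L wins → own bid $133,000.

L is paid $133,000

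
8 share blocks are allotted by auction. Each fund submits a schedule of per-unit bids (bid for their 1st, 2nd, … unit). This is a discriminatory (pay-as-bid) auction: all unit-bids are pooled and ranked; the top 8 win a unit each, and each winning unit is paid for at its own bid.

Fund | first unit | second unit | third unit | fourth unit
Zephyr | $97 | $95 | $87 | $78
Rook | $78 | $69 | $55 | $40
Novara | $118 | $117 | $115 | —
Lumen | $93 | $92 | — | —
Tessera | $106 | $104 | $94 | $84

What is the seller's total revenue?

Pooled unit-bids ranked (top 8): 118 (Novara-1), 117 (Novara-2), 115 (Novara-3), 106 (Tessera-1), 104 (Tessera-2), 97 (Zephyr-1), 95 (Zephyr-2), 94 (Tessera-3)
Next rejected bid: $93 (not a price — pay-as-bid).
Each winning unit pays its own bid.
Revenue = 118 + 117 + 115 + 106 + 104 + 97 + 95 + 94 = $846.

Total revenue: $846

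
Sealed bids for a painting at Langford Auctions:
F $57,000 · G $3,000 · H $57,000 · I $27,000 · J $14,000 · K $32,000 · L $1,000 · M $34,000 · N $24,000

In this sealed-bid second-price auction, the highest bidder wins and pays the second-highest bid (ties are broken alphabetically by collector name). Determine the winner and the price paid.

Bids in order: 57,000 (F) > 57,000 (H) > 34,000 (M) > 32,000 (K) > 27,000 (I) > 24,000 (N) > …
Tie at $57,000 → F wins by tie-break.
F wins with the highest bid; price is set by the runner-up at $57,000.

F pays $57,000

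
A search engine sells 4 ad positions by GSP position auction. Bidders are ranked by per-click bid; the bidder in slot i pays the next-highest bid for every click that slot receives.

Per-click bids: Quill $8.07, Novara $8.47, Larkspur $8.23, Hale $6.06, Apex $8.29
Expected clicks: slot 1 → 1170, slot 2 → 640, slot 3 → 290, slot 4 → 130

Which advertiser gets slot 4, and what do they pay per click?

Sorting advertisers: $8.47 (Novara) > $8.29 (Apex) > $8.23 (Larkspur) > $8.07 (Quill) > $6.06 (Hale)
Slot 4 goes to the fourth-ranked bidder, Quill, who pays the next bid down: $6.06/click.

Quill; $6.06 per click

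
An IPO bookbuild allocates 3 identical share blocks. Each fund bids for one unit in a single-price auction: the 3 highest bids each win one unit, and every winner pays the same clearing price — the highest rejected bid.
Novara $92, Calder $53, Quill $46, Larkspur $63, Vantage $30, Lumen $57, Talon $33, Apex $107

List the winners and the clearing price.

Apex, Novara, Larkspur; each pays $57

Sorting: 107 (Apex), 92 (Novara), 63 (Larkspur), 57 (Lumen), 53 (Calder), …
Winners (3 units): Apex, Novara, Larkspur.
First losing bid is Lumen's $57, which sets the uniform price.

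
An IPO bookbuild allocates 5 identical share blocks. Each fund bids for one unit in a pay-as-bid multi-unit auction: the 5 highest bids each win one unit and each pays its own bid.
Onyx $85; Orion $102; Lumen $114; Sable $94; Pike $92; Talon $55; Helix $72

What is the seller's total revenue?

Total revenue: $487

Bids ranked high→low: 114 (Lumen), 102 (Orion), 94 (Sable), 92 (Pike), 85 (Onyx), 72 (Helix), 55 (Talon)
Winners (5 units): Lumen, Orion, Sable, Pike, Onyx.
Total revenue = 114 + 102 + 94 + 92 + 85 = $487.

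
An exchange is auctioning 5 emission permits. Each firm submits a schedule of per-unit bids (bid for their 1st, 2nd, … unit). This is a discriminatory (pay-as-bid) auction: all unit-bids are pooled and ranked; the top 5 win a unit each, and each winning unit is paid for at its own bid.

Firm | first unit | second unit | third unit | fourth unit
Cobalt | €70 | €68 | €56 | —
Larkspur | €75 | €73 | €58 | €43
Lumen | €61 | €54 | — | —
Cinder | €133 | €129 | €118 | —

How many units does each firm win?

Cinder 3, Larkspur 2

All unit-bids, highest first — top 5: 133 (Cinder-1), 129 (Cinder-2), 118 (Cinder-3), 75 (Larkspur-1), 73 (Larkspur-2)
Next rejected bid: €70 (not a price — pay-as-bid).
Allocation: Cinder 3, Larkspur 2.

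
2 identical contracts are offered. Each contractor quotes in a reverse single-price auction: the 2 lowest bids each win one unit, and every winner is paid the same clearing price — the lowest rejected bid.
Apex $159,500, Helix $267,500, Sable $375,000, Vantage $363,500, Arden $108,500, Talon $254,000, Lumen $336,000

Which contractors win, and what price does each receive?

Arden, Apex; each is paid $254,000

Bids ranked low→high: 108,500 (Arden), 159,500 (Apex), 254,000 (Talon), 267,500 (Helix), …
Winners (2 units): Arden, Apex.
Clearing price = lowest rejected bid = $254,000.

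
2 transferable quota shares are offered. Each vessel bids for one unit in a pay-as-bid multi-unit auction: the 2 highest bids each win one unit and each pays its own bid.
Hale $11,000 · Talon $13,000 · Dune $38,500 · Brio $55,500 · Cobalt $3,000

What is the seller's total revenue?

Total revenue: $94,000

Bids ranked high→low: 55,500 (Brio), 38,500 (Dune), 13,000 (Talon), 11,000 (Hale), …
The 2 highest are Brio, Dune.
Total revenue = 55,500 + 38,500 = $94,000.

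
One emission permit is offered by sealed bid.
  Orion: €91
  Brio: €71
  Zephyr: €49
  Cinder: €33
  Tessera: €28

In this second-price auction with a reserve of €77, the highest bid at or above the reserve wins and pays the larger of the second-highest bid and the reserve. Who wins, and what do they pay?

Sorting bids: 91 (Orion) > 71 (Brio) > 49 (Zephyr) > 33 (Cinder) > 28 (Tessera)
Orion has the top bid at or above the reserve (€91).
Second-highest bid €71 is below the reserve €77, so the reserve binds → payment €77.

Orion pays €77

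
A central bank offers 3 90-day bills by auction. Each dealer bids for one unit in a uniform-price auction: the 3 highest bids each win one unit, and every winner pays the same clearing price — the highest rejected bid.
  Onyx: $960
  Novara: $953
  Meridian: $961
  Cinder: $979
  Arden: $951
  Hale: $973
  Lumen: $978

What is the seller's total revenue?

Total revenue: $2,883

Bids ranked high→low: 979 (Cinder), 978 (Lumen), 973 (Hale), 961 (Meridian), 960 (Onyx), …
Top 3: Cinder, Lumen, Hale.
Highest unsuccessful bid: $961 → clearing price.
Total revenue = 3 × $961 = $2,883.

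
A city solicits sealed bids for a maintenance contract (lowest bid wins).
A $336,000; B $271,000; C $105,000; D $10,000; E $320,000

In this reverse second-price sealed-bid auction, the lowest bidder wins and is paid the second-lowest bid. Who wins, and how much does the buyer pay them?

Bids ranked: 10,000 (D) < 105,000 (C) < 271,000 (B) < 320,000 (E) < 336,000 (A)
D is lowest; is paid the second-lowest bid, $105,000.

D is paid $105,000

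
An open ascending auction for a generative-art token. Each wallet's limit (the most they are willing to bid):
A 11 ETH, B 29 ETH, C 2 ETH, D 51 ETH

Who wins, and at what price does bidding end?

Limits in order: 51 (D) > 29 (B) > 11 (A) > 2 (C)
Bidding ends when B exits at 29 ETH; D takes it.

D wins at 29 ETH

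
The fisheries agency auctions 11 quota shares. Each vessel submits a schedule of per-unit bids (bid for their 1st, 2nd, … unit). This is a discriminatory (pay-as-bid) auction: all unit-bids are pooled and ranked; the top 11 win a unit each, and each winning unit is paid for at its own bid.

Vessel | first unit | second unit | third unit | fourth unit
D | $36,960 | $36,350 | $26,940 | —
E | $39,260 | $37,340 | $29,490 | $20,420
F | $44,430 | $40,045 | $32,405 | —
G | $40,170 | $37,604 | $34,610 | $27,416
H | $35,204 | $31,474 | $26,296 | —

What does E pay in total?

E pays $76,600

Pooled unit-bids ranked (top 11): 44,430 (F-1), 40,170 (G-1), 40,045 (F-2), 39,260 (E-1), 37,604 (G-2), 37,340 (E-2), 36,960 (D-1), 36,350 (D-2), 35,204 (H-1), 34,610 (G-3), 32,405 (F-3)
Next rejected bid: $31,474 (not a price — pay-as-bid).
E's winning unit-bids: 39,260 + 37,340 = $76,600.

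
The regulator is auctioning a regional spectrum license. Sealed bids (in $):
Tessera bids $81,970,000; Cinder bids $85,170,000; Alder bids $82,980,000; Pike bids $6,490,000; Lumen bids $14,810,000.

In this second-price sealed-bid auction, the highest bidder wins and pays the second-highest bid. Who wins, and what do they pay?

Rule: the highest bidder wins and pays the second-highest bid.
Sorting bids: 85,170,000 (Cinder) > 82,980,000 (Alder) > 81,970,000 (Tessera) > 14,810,000 (Lumen) > 6,490,000 (Pike)
Cinder is highest; pays the second-highest bid, $82,980,000.

Cinder pays $82,980,000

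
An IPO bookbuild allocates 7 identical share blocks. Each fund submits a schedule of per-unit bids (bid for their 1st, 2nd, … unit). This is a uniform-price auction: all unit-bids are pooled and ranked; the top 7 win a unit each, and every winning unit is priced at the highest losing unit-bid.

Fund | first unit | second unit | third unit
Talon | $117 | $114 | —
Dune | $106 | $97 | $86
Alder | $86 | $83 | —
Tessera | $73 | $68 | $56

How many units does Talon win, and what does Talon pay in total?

Talon: 2 units, pays $146

Merging the schedules and taking the best 7: 117 (Talon-1), 114 (Talon-2), 106 (Dune-1), 97 (Dune-2), 86 (Dune-3), 86 (Alder-1), 83 (Alder-2)
The (k+1)-th unit-bid is $73.
Talon wins 2 unit(s) at $73 each.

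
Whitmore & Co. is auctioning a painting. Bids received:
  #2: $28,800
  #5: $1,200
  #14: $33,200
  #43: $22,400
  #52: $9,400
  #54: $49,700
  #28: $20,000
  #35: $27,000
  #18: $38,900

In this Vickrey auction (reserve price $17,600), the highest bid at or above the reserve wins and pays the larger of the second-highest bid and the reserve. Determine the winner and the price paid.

#54 pays $38,900

Sorting bids: 49,700 (#54) > 38,900 (#18) > 33,200 (#14) > 28,800 (#2) > 27,000 (#35) > 22,400 (#43) > …
#54 has the top bid at or above the reserve ($49,700).
Second-highest bid $38,900 exceeds the reserve $17,600 → payment $38,900.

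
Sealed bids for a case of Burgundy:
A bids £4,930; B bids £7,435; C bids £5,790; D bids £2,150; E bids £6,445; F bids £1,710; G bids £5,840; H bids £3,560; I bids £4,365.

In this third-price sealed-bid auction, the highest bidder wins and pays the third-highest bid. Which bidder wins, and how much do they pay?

B pays £5,840

Third-price sealed-bid auction: the highest bidder wins and pays the third-highest bid.
Sorting bids: 7,435 (B) > 6,445 (E) > 5,840 (G) > 5,790 (C) > 4,930 (A) > 4,365 (I) > …
B wins; payment is bid #3 in the ranking = £5,840.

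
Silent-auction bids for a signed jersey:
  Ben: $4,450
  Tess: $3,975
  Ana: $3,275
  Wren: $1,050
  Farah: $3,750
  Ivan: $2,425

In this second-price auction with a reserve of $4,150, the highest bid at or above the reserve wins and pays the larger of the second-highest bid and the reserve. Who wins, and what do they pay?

Ben pays $4,150

Rule: the highest bid at or above the reserve wins and pays the larger of the second-highest bid and the reserve.
Bids in order: 4,450 (Ben) > 3,975 (Tess) > 3,750 (Farah) > 3,275 (Ana) > 2,425 (Ivan) > 1,050 (Wren)
Highest eligible bid: Ben at $4,450.
Second-highest bid $3,975 is below the reserve $4,150, so the reserve binds → payment $4,150.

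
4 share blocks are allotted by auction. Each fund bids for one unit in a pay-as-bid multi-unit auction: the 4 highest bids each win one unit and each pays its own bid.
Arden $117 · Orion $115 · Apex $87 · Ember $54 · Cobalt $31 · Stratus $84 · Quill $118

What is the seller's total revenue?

Ordering the bids: 118 (Quill), 117 (Arden), 115 (Orion), 87 (Apex), 84 (Stratus), 54 (Ember), …
The 4 highest are Quill, Arden, Orion, Apex.
Total revenue = 118 + 117 + 115 + 87 = $437.

Total revenue: $437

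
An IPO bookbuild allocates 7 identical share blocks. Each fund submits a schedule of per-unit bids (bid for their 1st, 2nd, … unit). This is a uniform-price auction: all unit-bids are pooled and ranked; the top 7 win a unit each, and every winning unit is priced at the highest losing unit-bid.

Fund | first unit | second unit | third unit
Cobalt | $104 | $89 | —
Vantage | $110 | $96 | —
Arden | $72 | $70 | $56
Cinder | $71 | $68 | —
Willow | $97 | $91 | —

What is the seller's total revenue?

Total revenue: $497

All unit-bids, highest first — top 7: 110 (Vantage-1), 104 (Cobalt-1), 97 (Willow-1), 96 (Vantage-2), 91 (Willow-2), 89 (Cobalt-2), 72 (Arden-1)
First bid not allocated: $71.
Allocation: Arden 1, Cobalt 2, Vantage 2, Willow 2. Every unit priced at $71.
Revenue = 7 × 71 = $497.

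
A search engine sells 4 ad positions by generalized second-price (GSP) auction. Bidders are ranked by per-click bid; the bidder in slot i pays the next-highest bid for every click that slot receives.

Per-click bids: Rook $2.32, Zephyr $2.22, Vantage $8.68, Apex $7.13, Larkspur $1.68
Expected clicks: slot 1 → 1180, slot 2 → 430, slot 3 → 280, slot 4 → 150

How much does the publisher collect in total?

Ranked by bid: $8.68 (Vantage) > $7.13 (Apex) > $2.32 (Rook) > $2.22 (Zephyr) > $1.68 (Larkspur)
Slot 1: Vantage pays $7.13 × 1180 = $8413.40
Slot 2: Apex pays $2.32 × 430 = $997.60
Slot 3: Rook pays $2.22 × 280 = $621.60
Slot 4: Zephyr pays $1.68 × 150 = $252.00
Total = $10284.60

Total revenue: $10284.60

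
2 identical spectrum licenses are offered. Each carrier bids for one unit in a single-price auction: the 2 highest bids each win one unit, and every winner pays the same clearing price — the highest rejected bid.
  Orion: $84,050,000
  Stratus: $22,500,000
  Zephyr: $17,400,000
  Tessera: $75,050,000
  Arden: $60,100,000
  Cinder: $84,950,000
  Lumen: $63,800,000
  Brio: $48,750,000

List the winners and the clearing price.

Ordering the bids: 84,950,000 (Cinder), 84,050,000 (Orion), 75,050,000 (Tessera), 63,800,000 (Lumen), …
Winners (2 units): Cinder, Orion.
Clearing price = highest rejected bid = $75,050,000.

Cinder, Orion; each pays $75,050,000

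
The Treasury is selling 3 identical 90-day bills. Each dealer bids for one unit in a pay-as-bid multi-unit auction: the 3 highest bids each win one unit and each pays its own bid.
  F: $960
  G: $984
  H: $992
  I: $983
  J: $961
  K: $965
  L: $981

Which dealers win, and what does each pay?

H $992, G $984, I $983

Sorting: 992 (H), 984 (G), 983 (I), 981 (L), 965 (K), …
Top 3: H, G, I.
Each winner pays its own bid: H $992, G $984, I $983.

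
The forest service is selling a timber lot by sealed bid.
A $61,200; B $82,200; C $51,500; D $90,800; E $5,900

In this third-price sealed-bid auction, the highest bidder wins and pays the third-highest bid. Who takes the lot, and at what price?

D pays $61,200

Sorting bids: 90,800 (D) > 82,200 (B) > 61,200 (A) > 51,500 (C) > 5,900 (E)
D is highest; pays the third-highest bid, $61,200.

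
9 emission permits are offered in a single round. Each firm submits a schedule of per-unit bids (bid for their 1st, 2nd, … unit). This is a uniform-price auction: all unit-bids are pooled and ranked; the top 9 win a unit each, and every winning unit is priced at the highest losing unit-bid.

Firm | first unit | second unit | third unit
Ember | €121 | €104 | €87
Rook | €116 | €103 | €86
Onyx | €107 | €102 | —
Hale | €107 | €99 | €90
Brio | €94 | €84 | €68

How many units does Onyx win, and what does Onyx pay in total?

Pooled unit-bids ranked (top 9): 121 (Ember-1), 116 (Rook-1), 107 (Onyx-1), 107 (Hale-1), 104 (Ember-2), 103 (Rook-2), 102 (Onyx-2), 99 (Hale-2), 94 (Brio-1)
The (k+1)-th unit-bid is €90.
Onyx wins 2 unit(s) at €90 each.

Onyx: 2 units, pays €180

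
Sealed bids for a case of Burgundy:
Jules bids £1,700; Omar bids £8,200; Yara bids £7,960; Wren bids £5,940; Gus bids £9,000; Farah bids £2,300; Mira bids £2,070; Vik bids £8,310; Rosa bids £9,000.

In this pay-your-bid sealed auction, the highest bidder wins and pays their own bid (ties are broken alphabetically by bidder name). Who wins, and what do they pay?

Gus pays £9,000

Pay-your-bid sealed auction: the highest bidder wins and pays their own bid.
Sorting bids: 9,000 (Gus) > 9,000 (Rosa) > 8,310 (Vik) > 8,200 (Omar) > 7,960 (Yara) > 5,940 (Wren) > …
Gus and Rosa tie at £9,000; tie-break gives it to Gus.
First-price: Gus pays what they bid, £9,000.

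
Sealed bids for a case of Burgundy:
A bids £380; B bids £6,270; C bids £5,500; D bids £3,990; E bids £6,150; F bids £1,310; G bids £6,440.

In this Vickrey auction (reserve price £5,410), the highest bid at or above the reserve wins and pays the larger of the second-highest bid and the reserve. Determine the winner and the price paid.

G pays £6,270

Bids ranked: 6,440 (G) > 6,270 (B) > 6,150 (E) > 5,500 (C) > 3,990 (D) > 1,310 (F) > …
Highest eligible bid: G at £6,440.
Second-highest bid £6,270 exceeds the reserve £5,410 → payment £6,270.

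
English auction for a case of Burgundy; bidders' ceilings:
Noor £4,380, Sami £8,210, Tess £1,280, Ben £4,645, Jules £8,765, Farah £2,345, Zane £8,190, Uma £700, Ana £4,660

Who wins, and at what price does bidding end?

Jules wins at £8,210

Limits ranked: 8,765 (Jules) > 8,210 (Sami) > 8,190 (Zane) > 4,660 (Ana) > 4,645 (Ben) > 4,380 (Noor) > …
Sami is the last rival to drop out, at £8,210; Jules remains and wins at that price.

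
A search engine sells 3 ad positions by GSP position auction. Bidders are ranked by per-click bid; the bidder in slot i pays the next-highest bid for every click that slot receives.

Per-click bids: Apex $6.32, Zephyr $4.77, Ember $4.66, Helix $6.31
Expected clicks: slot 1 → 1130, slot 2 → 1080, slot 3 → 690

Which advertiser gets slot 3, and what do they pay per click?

Sorting advertisers: $6.32 (Apex) > $6.31 (Helix) > $4.77 (Zephyr) > $4.66 (Ember)
Slot 3 goes to the third-ranked bidder, Zephyr, who pays the next bid down: $4.66/click.

Zephyr; $4.66 per click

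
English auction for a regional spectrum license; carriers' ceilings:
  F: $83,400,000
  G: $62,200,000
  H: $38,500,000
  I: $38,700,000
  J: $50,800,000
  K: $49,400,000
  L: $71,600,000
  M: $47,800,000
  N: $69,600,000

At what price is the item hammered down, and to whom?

F wins at $71,600,000

Limits ranked: 83,400,000 (F) > 71,600,000 (L) > 69,600,000 (N) > 62,200,000 (G) > 50,800,000 (J) > 49,400,000 (K) > …
Once the price passes $71,600,000, only F is left; the hammer falls at L's limit of $71,600,000.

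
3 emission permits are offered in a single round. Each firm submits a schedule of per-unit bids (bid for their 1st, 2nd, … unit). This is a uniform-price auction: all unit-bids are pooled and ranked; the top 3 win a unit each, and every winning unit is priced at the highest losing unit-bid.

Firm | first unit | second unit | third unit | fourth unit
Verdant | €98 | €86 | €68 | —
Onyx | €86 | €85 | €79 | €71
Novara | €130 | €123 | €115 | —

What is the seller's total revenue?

Total revenue: €294

All unit-bids, highest first — top 3: 130 (Novara-1), 123 (Novara-2), 115 (Novara-3)
First bid not allocated: €98.
Allocation: Novara 3. Every unit priced at €98.
Revenue = 3 × 98 = €294.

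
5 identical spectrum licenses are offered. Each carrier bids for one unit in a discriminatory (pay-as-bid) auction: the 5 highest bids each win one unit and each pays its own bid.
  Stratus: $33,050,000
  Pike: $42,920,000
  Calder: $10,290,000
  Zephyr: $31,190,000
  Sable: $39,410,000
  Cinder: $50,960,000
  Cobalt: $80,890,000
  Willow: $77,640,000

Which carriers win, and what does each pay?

Cobalt $80,890,000, Willow $77,640,000, Cinder $50,960,000, Pike $42,920,000, Sable $39,410,000

Bids ranked high→low: 80,890,000 (Cobalt), 77,640,000 (Willow), 50,960,000 (Cinder), 42,920,000 (Pike), 39,410,000 (Sable), 33,050,000 (Stratus), 31,190,000 (Zephyr), …
The 5 highest are Cobalt, Willow, Cinder, Pike, Sable.
Each winner pays its own bid: Cobalt $80,890,000, Willow $77,640,000, Cinder $50,960,000, Pike $42,920,000, Sable $39,410,000.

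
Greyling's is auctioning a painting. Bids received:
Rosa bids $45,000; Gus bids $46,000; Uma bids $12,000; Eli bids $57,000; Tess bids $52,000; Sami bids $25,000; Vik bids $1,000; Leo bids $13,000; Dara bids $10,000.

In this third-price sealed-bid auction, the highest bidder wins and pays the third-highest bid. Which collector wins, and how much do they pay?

Sorting bids: 57,000 (Eli) > 52,000 (Tess) > 46,000 (Gus) > 45,000 (Rosa) > 25,000 (Sami) > 13,000 (Leo) > …
Eli wins; payment is bid #3 in the ranking = $46,000.

Eli pays $46,000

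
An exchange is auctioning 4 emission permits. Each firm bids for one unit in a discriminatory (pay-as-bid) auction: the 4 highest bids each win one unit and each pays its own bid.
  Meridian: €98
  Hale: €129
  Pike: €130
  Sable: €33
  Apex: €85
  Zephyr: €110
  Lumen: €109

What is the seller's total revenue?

Ordering the bids: 130 (Pike), 129 (Hale), 110 (Zephyr), 109 (Lumen), 98 (Meridian), 85 (Apex), …
Winners (4 units): Pike, Hale, Zephyr, Lumen.
Total revenue = 130 + 129 + 110 + 109 = €478.

Total revenue: €478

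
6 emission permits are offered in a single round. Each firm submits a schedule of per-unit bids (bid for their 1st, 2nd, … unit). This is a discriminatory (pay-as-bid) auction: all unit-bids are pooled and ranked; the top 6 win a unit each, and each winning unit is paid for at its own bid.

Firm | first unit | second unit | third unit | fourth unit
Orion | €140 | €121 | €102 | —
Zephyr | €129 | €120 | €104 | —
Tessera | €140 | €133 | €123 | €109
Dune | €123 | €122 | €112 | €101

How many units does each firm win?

Merging the schedules and taking the best 6: 140 (Orion-1), 140 (Tessera-1), 133 (Tessera-2), 129 (Zephyr-1), 123 (Tessera-3), 123 (Dune-1)
Next rejected bid: €122 (not a price — pay-as-bid).
Allocation: Dune 1, Orion 1, Tessera 3, Zephyr 1.

Dune 1, Orion 1, Tessera 3, Zephyr 1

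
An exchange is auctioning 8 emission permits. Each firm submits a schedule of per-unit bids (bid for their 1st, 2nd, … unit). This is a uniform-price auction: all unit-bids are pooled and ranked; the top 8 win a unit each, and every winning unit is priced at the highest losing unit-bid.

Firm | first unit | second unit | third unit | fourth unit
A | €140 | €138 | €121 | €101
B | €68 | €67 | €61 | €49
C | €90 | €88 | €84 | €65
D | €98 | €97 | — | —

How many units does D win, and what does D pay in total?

D: 2 units, pays €168

Merging the schedules and taking the best 8: 140 (A-1), 138 (A-2), 121 (A-3), 101 (A-4), 98 (D-1), 97 (D-2), 90 (C-1), 88 (C-2)
Highest rejected unit-bid = €84.
D wins 2 unit(s) at €84 each.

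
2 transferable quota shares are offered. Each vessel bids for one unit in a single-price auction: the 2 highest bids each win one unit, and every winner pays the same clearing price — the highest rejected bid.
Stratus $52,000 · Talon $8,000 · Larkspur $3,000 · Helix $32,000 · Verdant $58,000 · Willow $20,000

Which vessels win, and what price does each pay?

Ordering the bids: 58,000 (Verdant), 52,000 (Stratus), 32,000 (Helix), 20,000 (Willow), …
Winners (2 units): Verdant, Stratus.
Highest unsuccessful bid: $32,000 → clearing price.

Verdant, Stratus; each pays $32,000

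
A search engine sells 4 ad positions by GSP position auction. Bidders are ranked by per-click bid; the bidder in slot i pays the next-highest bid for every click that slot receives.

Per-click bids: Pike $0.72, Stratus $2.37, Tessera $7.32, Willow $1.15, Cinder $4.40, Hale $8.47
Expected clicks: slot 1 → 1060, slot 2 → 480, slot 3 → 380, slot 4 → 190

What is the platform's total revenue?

Total revenue: $10990.30

Per-click bids in order: $8.47 (Hale) > $7.32 (Tessera) > $4.40 (Cinder) > $2.37 (Stratus) > $1.15 (Willow) > …
Slot 1: Hale pays $7.32 × 1060 = $7759.20
Slot 2: Tessera pays $4.40 × 480 = $2112.00
Slot 3: Cinder pays $2.37 × 380 = $900.60
Slot 4: Stratus pays $1.15 × 190 = $218.50
Total = $10990.30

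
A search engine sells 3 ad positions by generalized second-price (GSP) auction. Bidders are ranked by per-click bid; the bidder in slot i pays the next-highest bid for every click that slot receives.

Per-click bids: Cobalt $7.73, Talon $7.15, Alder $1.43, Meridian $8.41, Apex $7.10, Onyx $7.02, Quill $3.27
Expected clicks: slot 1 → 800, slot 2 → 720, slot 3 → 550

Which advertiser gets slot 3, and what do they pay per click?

Sorting advertisers: $8.41 (Meridian) > $7.73 (Cobalt) > $7.15 (Talon) > $7.10 (Apex) > …
Slot 3 goes to the third-ranked bidder, Talon, who pays the next bid down: $7.10/click.

Talon; $7.10 per click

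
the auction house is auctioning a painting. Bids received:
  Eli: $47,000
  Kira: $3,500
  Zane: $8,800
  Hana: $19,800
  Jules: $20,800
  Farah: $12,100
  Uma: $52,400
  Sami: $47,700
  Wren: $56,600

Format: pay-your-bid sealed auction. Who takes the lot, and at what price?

Wren pays $56,600

Sorting bids: 56,600 (Wren) > 52,400 (Uma) > 47,700 (Sami) > 47,000 (Eli) > 20,800 (Jules) > 19,800 (Hana) > …
Wren has the highest bid and pays exactly that: $56,600.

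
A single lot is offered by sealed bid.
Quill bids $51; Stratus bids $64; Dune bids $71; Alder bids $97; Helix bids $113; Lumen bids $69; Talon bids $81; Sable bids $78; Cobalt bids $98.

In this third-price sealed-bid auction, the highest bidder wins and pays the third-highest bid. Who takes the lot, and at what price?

Sorting bids: 113 (Helix) > 98 (Cobalt) > 97 (Alder) > 81 (Talon) > 78 (Sable) > 71 (Dune) > …
Helix wins; payment is bid #3 in the ranking = $97.

Helix pays $97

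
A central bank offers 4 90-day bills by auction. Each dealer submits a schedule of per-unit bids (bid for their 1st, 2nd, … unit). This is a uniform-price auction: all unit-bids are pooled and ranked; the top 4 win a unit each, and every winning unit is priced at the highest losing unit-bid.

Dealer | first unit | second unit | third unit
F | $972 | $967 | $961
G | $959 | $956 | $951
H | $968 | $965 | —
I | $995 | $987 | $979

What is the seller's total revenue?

All unit-bids, highest first — top 4: 995 (I-1), 987 (I-2), 979 (I-3), 972 (F-1)
Highest rejected unit-bid = $968.
Allocation: F 1, I 3. Every unit priced at $968.
Revenue = 4 × 968 = $3,872.

Total revenue: $3,872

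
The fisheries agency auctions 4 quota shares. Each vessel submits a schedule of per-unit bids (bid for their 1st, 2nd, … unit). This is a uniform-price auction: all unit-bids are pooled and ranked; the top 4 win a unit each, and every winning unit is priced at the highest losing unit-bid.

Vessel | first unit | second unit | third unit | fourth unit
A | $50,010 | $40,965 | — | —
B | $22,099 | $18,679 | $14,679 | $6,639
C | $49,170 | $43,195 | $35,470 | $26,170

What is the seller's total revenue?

Total revenue: $141,880

All unit-bids, highest first — top 4: 50,010 (A-1), 49,170 (C-1), 43,195 (C-2), 40,965 (A-2)
First bid not allocated: $35,470.
Allocation: A 2, C 2. Every unit priced at $35,470.
Revenue = 4 × 35,470 = $141,880.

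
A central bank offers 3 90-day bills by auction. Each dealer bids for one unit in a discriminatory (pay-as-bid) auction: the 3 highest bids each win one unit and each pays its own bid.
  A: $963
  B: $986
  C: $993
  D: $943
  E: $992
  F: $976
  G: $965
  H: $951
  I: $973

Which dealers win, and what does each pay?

C $993, E $992, B $986

Bids ranked high→low: 993 (C), 992 (E), 986 (B), 976 (F), 973 (I), …
The 3 highest are C, E, B.
Each winner pays its own bid: C $993, E $992, B $986.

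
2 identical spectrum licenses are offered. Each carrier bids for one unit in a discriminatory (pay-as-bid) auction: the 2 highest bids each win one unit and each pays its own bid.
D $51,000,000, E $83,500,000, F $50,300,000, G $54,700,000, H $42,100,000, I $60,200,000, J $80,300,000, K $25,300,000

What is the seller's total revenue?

Sorting: 83,500,000 (E), 80,300,000 (J), 60,200,000 (I), 54,700,000 (G), …
The 2 highest are E, J.
Total revenue = 83,500,000 + 80,300,000 = $163,800,000.

Total revenue: $163,800,000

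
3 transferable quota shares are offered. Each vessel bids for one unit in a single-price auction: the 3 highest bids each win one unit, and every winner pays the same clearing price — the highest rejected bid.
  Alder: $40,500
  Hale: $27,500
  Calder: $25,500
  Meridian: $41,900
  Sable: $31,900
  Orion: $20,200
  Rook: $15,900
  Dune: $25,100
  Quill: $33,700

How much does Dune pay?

Bids ranked high→low: 41,900 (Meridian), 40,500 (Alder), 33,700 (Quill), 31,900 (Sable), 27,500 (Hale), …
Top 3: Meridian, Alder, Quill.
Clearing price = highest rejected bid = $31,900.
Dune does not win → pays $0.

Dune pays $0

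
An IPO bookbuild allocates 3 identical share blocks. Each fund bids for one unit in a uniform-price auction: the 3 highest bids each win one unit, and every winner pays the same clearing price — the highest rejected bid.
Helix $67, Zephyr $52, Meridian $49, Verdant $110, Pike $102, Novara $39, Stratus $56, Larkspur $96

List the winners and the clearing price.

Verdant, Pike, Larkspur; each pays $67

Bids ranked high→low: 110 (Verdant), 102 (Pike), 96 (Larkspur), 67 (Helix), 56 (Stratus), …
Top 3: Verdant, Pike, Larkspur.
Highest unsuccessful bid: $67 → clearing price.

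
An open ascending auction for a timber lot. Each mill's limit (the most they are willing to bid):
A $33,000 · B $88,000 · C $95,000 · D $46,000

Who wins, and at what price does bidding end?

C wins at $88,000

Limits ranked: 95,000 (C) > 88,000 (B) > 46,000 (D) > 33,000 (A)
Once the price passes $88,000, only C is left; the hammer falls at B's limit of $88,000.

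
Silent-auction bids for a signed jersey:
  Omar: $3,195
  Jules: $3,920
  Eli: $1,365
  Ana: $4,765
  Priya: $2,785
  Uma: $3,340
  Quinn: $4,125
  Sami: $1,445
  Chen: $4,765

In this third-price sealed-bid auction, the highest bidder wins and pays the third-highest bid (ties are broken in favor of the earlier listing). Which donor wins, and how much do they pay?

Ana pays $4,125

Third-price sealed-bid auction: the highest bidder wins and pays the third-highest bid.
Sorting bids: 4,765 (Ana) > 4,765 (Chen) > 4,125 (Quinn) > 3,920 (Jules) > 3,340 (Uma) > 3,195 (Omar) > …
Tie at $4,765 → Ana wins by tie-break.
Ana wins; payment is bid #3 in the ranking = $4,125.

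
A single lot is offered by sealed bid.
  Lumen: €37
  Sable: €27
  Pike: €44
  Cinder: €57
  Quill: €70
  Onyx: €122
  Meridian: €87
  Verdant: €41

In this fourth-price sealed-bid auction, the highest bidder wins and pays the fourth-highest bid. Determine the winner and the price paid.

Bids ranked: 122 (Onyx) > 87 (Meridian) > 70 (Quill) > 57 (Cinder) > 44 (Pike) > 41 (Verdant) > …
Onyx wins; payment is bid #4 in the ranking = €57.

Onyx pays €57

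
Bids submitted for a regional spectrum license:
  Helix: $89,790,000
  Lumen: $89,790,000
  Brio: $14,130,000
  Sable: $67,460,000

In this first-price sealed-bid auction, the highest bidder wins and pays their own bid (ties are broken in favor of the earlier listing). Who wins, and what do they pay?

Helix pays $89,790,000

Bids in order: 89,790,000 (Helix) > 89,790,000 (Lumen) > 67,460,000 (Sable) > 14,130,000 (Brio)
Helix and Lumen tie at $89,790,000; tie-break gives it to Helix.
Helix is highest → pays own bid, $89,790,000.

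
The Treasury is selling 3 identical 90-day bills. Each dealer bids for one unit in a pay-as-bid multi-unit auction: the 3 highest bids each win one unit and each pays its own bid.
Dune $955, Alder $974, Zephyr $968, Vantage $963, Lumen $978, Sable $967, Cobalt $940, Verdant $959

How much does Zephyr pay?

Bids ranked high→low: 978 (Lumen), 974 (Alder), 968 (Zephyr), 967 (Sable), 963 (Vantage), …
Top 3: Lumen, Alder, Zephyr.
Zephyr wins → own bid $968.

Zephyr pays $968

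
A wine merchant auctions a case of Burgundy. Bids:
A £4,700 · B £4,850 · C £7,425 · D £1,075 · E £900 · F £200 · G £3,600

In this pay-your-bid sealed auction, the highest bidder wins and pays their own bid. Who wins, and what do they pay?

Sorting bids: 7,425 (C) > 4,850 (B) > 4,700 (A) > 3,600 (G) > 1,075 (D) > 900 (E) > …
C is highest → pays own bid, £7,425.

C pays £7,425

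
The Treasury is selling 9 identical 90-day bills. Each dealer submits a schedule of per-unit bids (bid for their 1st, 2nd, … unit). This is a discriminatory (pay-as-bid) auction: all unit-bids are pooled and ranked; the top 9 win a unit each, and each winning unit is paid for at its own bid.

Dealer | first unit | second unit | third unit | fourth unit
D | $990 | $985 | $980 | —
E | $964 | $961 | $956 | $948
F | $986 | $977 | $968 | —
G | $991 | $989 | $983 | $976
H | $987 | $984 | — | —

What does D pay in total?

Pooled unit-bids ranked (top 9): 991 (G-1), 990 (D-1), 989 (G-2), 987 (H-1), 986 (F-1), 985 (D-2), 984 (H-2), 983 (G-3), 980 (D-3)
Next rejected bid: $977 (not a price — pay-as-bid).
D's winning unit-bids: 990 + 985 + 980 = $2,955.

D pays $2,955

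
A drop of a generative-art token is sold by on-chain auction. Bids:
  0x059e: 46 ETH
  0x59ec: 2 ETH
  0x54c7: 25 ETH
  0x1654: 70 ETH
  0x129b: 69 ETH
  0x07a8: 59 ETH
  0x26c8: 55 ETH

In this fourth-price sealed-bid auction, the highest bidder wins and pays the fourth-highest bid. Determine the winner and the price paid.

Sorting bids: 70 (0x1654) > 69 (0x129b) > 59 (0x07a8) > 55 (0x26c8) > 46 (0x059e) > 25 (0x54c7) > …
0x1654 wins; payment is bid #4 in the ranking = 55 ETH.

0x1654 pays 55 ETH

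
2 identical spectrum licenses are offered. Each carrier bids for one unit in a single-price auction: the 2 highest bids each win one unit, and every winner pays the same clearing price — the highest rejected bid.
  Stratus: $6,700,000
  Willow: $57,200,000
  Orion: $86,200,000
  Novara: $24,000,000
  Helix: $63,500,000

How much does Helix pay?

Sorting: 86,200,000 (Orion), 63,500,000 (Helix), 57,200,000 (Willow), 24,000,000 (Novara), …
Top 2: Orion, Helix.
First losing bid is Willow's $57,200,000, which sets the uniform price.
Helix wins → pays $57,200,000.

Helix pays $57,200,000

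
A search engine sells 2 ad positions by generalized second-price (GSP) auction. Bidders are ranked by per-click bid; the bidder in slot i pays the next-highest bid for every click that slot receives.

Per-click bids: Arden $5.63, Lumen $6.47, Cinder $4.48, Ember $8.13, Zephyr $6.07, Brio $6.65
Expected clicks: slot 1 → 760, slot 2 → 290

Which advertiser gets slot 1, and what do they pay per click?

Ember; $6.65 per click

Per-click bids in order: $8.13 (Ember) > $6.65 (Brio) > $6.47 (Lumen) > …
Slot 1 goes to the first-ranked bidder, Ember, who pays the next bid down: $6.65/click.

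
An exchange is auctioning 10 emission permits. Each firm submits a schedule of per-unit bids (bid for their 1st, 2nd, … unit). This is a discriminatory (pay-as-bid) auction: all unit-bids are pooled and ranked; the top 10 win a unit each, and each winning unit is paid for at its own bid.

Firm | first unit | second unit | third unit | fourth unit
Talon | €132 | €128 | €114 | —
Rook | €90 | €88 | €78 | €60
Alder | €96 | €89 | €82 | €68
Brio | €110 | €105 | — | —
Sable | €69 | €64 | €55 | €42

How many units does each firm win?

Merging the schedules and taking the best 10: 132 (Talon-1), 128 (Talon-2), 114 (Talon-3), 110 (Brio-1), 105 (Brio-2), 96 (Alder-1), 90 (Rook-1), 89 (Alder-2), 88 (Rook-2), 82 (Alder-3)
Next rejected bid: €78 (not a price — pay-as-bid).
Allocation: Alder 3, Brio 2, Rook 2, Talon 3.

Alder 3, Brio 2, Rook 2, Talon 3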